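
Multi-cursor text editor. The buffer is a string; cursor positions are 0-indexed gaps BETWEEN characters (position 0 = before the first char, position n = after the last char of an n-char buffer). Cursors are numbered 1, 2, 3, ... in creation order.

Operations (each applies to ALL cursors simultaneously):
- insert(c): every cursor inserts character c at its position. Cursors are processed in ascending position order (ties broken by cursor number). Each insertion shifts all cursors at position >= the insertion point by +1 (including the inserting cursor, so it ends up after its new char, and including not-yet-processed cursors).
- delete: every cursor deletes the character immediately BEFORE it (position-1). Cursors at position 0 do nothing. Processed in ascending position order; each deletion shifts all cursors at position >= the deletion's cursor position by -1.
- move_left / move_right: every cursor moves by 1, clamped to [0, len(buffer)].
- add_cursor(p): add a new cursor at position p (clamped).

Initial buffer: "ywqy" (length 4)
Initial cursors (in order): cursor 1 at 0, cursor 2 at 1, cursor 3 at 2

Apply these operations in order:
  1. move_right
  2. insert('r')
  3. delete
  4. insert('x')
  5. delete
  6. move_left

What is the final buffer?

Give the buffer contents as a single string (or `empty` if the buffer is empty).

Answer: ywqy

Derivation:
After op 1 (move_right): buffer="ywqy" (len 4), cursors c1@1 c2@2 c3@3, authorship ....
After op 2 (insert('r')): buffer="yrwrqry" (len 7), cursors c1@2 c2@4 c3@6, authorship .1.2.3.
After op 3 (delete): buffer="ywqy" (len 4), cursors c1@1 c2@2 c3@3, authorship ....
After op 4 (insert('x')): buffer="yxwxqxy" (len 7), cursors c1@2 c2@4 c3@6, authorship .1.2.3.
After op 5 (delete): buffer="ywqy" (len 4), cursors c1@1 c2@2 c3@3, authorship ....
After op 6 (move_left): buffer="ywqy" (len 4), cursors c1@0 c2@1 c3@2, authorship ....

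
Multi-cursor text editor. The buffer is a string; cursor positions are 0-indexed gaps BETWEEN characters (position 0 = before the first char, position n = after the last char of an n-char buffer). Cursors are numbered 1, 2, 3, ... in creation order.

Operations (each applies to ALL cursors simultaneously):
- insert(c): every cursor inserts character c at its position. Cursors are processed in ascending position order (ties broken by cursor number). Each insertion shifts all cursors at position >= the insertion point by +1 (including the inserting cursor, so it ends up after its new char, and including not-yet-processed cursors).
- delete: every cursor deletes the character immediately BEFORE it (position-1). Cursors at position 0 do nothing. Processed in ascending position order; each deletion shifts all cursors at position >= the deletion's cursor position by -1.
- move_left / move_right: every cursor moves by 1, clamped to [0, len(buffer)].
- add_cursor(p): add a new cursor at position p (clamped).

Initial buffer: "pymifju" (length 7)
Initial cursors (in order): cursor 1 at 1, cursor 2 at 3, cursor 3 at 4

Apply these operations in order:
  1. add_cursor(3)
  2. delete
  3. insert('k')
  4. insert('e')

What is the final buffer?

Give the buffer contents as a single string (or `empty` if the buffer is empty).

After op 1 (add_cursor(3)): buffer="pymifju" (len 7), cursors c1@1 c2@3 c4@3 c3@4, authorship .......
After op 2 (delete): buffer="fju" (len 3), cursors c1@0 c2@0 c3@0 c4@0, authorship ...
After op 3 (insert('k')): buffer="kkkkfju" (len 7), cursors c1@4 c2@4 c3@4 c4@4, authorship 1234...
After op 4 (insert('e')): buffer="kkkkeeeefju" (len 11), cursors c1@8 c2@8 c3@8 c4@8, authorship 12341234...

Answer: kkkkeeeefju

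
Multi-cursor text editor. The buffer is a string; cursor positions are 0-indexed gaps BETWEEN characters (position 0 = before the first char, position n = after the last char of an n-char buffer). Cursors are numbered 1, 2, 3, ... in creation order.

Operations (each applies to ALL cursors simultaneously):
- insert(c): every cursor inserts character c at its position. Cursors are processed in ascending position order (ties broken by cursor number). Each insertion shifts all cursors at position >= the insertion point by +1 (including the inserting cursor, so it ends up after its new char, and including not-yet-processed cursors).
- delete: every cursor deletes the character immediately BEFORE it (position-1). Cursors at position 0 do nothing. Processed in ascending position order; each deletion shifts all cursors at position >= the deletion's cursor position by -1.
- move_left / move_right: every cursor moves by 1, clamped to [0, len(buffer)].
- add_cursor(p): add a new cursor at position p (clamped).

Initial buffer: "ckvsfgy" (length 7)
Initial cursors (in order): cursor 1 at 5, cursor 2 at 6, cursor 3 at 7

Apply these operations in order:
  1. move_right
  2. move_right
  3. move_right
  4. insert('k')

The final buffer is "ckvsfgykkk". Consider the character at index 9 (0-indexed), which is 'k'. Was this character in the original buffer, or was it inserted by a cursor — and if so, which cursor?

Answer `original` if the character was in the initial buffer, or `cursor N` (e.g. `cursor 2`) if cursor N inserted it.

After op 1 (move_right): buffer="ckvsfgy" (len 7), cursors c1@6 c2@7 c3@7, authorship .......
After op 2 (move_right): buffer="ckvsfgy" (len 7), cursors c1@7 c2@7 c3@7, authorship .......
After op 3 (move_right): buffer="ckvsfgy" (len 7), cursors c1@7 c2@7 c3@7, authorship .......
After op 4 (insert('k')): buffer="ckvsfgykkk" (len 10), cursors c1@10 c2@10 c3@10, authorship .......123
Authorship (.=original, N=cursor N): . . . . . . . 1 2 3
Index 9: author = 3

Answer: cursor 3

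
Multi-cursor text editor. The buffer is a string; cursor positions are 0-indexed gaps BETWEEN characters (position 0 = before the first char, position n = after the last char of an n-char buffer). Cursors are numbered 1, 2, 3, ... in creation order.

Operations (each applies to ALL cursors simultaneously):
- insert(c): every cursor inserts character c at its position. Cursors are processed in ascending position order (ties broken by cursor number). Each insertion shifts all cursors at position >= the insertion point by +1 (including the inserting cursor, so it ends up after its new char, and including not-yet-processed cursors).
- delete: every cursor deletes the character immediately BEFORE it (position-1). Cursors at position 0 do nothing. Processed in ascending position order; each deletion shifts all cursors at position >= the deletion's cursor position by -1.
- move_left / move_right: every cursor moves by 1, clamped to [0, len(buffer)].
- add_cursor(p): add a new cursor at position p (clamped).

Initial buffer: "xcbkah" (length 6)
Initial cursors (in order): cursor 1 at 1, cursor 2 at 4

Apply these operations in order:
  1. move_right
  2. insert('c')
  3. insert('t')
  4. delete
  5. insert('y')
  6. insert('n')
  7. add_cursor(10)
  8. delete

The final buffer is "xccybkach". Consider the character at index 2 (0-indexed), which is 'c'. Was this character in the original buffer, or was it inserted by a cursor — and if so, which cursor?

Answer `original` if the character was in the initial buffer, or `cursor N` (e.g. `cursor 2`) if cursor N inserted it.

Answer: cursor 1

Derivation:
After op 1 (move_right): buffer="xcbkah" (len 6), cursors c1@2 c2@5, authorship ......
After op 2 (insert('c')): buffer="xccbkach" (len 8), cursors c1@3 c2@7, authorship ..1...2.
After op 3 (insert('t')): buffer="xcctbkacth" (len 10), cursors c1@4 c2@9, authorship ..11...22.
After op 4 (delete): buffer="xccbkach" (len 8), cursors c1@3 c2@7, authorship ..1...2.
After op 5 (insert('y')): buffer="xccybkacyh" (len 10), cursors c1@4 c2@9, authorship ..11...22.
After op 6 (insert('n')): buffer="xccynbkacynh" (len 12), cursors c1@5 c2@11, authorship ..111...222.
After op 7 (add_cursor(10)): buffer="xccynbkacynh" (len 12), cursors c1@5 c3@10 c2@11, authorship ..111...222.
After op 8 (delete): buffer="xccybkach" (len 9), cursors c1@4 c2@8 c3@8, authorship ..11...2.
Authorship (.=original, N=cursor N): . . 1 1 . . . 2 .
Index 2: author = 1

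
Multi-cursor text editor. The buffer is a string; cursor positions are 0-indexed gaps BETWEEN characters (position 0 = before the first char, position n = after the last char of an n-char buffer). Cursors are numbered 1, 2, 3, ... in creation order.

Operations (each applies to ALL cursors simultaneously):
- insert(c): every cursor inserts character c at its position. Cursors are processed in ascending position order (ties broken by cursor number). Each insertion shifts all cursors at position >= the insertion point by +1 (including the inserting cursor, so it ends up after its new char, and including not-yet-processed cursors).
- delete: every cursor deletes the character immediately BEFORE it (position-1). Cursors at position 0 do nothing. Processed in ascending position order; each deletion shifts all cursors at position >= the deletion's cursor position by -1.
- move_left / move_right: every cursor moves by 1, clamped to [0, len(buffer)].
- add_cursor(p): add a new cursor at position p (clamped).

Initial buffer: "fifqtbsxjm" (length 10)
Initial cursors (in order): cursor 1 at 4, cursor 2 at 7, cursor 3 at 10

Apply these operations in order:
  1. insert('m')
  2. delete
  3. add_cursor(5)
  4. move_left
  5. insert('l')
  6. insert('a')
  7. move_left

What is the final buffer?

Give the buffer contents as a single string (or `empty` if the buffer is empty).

Answer: fiflaqlatblasxjlam

Derivation:
After op 1 (insert('m')): buffer="fifqmtbsmxjmm" (len 13), cursors c1@5 c2@9 c3@13, authorship ....1...2...3
After op 2 (delete): buffer="fifqtbsxjm" (len 10), cursors c1@4 c2@7 c3@10, authorship ..........
After op 3 (add_cursor(5)): buffer="fifqtbsxjm" (len 10), cursors c1@4 c4@5 c2@7 c3@10, authorship ..........
After op 4 (move_left): buffer="fifqtbsxjm" (len 10), cursors c1@3 c4@4 c2@6 c3@9, authorship ..........
After op 5 (insert('l')): buffer="fiflqltblsxjlm" (len 14), cursors c1@4 c4@6 c2@9 c3@13, authorship ...1.4..2...3.
After op 6 (insert('a')): buffer="fiflaqlatblasxjlam" (len 18), cursors c1@5 c4@8 c2@12 c3@17, authorship ...11.44..22...33.
After op 7 (move_left): buffer="fiflaqlatblasxjlam" (len 18), cursors c1@4 c4@7 c2@11 c3@16, authorship ...11.44..22...33.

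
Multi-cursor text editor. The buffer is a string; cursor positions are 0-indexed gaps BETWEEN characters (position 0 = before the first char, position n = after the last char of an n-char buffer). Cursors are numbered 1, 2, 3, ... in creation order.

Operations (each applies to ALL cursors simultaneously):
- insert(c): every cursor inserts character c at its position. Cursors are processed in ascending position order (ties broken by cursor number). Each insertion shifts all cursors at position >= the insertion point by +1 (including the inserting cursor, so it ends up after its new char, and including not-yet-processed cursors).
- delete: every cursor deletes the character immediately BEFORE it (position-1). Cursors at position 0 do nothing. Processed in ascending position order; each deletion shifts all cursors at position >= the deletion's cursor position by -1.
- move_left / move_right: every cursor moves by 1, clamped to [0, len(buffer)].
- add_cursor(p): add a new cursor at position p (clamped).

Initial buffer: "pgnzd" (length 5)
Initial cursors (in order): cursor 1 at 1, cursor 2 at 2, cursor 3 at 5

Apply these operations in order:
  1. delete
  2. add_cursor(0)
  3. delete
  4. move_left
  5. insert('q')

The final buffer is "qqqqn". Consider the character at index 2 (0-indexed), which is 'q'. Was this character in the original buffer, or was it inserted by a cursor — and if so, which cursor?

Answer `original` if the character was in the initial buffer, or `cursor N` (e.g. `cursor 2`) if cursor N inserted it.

After op 1 (delete): buffer="nz" (len 2), cursors c1@0 c2@0 c3@2, authorship ..
After op 2 (add_cursor(0)): buffer="nz" (len 2), cursors c1@0 c2@0 c4@0 c3@2, authorship ..
After op 3 (delete): buffer="n" (len 1), cursors c1@0 c2@0 c4@0 c3@1, authorship .
After op 4 (move_left): buffer="n" (len 1), cursors c1@0 c2@0 c3@0 c4@0, authorship .
After op 5 (insert('q')): buffer="qqqqn" (len 5), cursors c1@4 c2@4 c3@4 c4@4, authorship 1234.
Authorship (.=original, N=cursor N): 1 2 3 4 .
Index 2: author = 3

Answer: cursor 3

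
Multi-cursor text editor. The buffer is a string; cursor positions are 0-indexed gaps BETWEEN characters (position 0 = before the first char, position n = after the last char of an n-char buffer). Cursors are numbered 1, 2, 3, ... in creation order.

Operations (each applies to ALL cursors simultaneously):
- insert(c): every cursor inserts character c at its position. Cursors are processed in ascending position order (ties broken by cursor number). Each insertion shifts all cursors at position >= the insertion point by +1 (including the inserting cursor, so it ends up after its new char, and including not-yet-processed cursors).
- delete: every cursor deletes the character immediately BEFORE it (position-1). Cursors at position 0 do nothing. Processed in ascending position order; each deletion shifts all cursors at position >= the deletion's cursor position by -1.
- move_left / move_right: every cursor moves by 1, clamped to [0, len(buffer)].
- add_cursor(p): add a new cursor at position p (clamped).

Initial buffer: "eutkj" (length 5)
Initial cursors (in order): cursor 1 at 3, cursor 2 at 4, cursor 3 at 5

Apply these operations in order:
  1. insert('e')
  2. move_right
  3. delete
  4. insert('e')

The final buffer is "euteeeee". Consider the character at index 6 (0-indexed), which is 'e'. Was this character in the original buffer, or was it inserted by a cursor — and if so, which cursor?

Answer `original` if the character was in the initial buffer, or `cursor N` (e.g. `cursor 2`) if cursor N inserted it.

After op 1 (insert('e')): buffer="eutekeje" (len 8), cursors c1@4 c2@6 c3@8, authorship ...1.2.3
After op 2 (move_right): buffer="eutekeje" (len 8), cursors c1@5 c2@7 c3@8, authorship ...1.2.3
After op 3 (delete): buffer="eutee" (len 5), cursors c1@4 c2@5 c3@5, authorship ...12
After op 4 (insert('e')): buffer="euteeeee" (len 8), cursors c1@5 c2@8 c3@8, authorship ...11223
Authorship (.=original, N=cursor N): . . . 1 1 2 2 3
Index 6: author = 2

Answer: cursor 2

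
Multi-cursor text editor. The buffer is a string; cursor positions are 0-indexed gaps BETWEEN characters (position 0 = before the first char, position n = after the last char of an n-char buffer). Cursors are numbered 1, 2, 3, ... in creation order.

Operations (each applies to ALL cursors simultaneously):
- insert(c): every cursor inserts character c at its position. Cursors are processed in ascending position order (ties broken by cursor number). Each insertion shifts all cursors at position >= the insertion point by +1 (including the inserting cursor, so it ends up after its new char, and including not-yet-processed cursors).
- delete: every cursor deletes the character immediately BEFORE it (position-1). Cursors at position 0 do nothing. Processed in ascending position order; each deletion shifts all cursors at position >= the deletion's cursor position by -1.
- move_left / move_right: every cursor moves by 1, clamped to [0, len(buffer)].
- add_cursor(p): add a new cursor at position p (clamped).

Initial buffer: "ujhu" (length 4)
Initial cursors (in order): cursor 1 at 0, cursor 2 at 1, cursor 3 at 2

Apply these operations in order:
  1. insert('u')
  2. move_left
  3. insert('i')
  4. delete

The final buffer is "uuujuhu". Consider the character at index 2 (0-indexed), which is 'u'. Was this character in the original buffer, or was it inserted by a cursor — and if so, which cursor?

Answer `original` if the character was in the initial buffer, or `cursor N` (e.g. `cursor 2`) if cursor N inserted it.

Answer: cursor 2

Derivation:
After op 1 (insert('u')): buffer="uuujuhu" (len 7), cursors c1@1 c2@3 c3@5, authorship 1.2.3..
After op 2 (move_left): buffer="uuujuhu" (len 7), cursors c1@0 c2@2 c3@4, authorship 1.2.3..
After op 3 (insert('i')): buffer="iuuiujiuhu" (len 10), cursors c1@1 c2@4 c3@7, authorship 11.22.33..
After op 4 (delete): buffer="uuujuhu" (len 7), cursors c1@0 c2@2 c3@4, authorship 1.2.3..
Authorship (.=original, N=cursor N): 1 . 2 . 3 . .
Index 2: author = 2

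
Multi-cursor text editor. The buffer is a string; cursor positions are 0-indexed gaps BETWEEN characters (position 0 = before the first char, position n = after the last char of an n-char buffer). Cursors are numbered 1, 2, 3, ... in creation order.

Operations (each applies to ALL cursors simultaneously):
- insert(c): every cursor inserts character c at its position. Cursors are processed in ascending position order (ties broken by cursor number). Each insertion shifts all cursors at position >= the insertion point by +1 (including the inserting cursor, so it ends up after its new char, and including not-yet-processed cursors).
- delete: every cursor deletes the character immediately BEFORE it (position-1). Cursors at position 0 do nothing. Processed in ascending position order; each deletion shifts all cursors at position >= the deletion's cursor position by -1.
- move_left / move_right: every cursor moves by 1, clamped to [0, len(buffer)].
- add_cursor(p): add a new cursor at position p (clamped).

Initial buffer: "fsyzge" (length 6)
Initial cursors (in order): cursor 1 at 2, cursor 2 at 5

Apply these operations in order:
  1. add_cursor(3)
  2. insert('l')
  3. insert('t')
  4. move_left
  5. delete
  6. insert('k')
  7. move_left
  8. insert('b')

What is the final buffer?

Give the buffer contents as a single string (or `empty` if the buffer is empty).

Answer: fsbktybktzgbkte

Derivation:
After op 1 (add_cursor(3)): buffer="fsyzge" (len 6), cursors c1@2 c3@3 c2@5, authorship ......
After op 2 (insert('l')): buffer="fslylzgle" (len 9), cursors c1@3 c3@5 c2@8, authorship ..1.3..2.
After op 3 (insert('t')): buffer="fsltyltzglte" (len 12), cursors c1@4 c3@7 c2@11, authorship ..11.33..22.
After op 4 (move_left): buffer="fsltyltzglte" (len 12), cursors c1@3 c3@6 c2@10, authorship ..11.33..22.
After op 5 (delete): buffer="fstytzgte" (len 9), cursors c1@2 c3@4 c2@7, authorship ..1.3..2.
After op 6 (insert('k')): buffer="fsktyktzgkte" (len 12), cursors c1@3 c3@6 c2@10, authorship ..11.33..22.
After op 7 (move_left): buffer="fsktyktzgkte" (len 12), cursors c1@2 c3@5 c2@9, authorship ..11.33..22.
After op 8 (insert('b')): buffer="fsbktybktzgbkte" (len 15), cursors c1@3 c3@7 c2@12, authorship ..111.333..222.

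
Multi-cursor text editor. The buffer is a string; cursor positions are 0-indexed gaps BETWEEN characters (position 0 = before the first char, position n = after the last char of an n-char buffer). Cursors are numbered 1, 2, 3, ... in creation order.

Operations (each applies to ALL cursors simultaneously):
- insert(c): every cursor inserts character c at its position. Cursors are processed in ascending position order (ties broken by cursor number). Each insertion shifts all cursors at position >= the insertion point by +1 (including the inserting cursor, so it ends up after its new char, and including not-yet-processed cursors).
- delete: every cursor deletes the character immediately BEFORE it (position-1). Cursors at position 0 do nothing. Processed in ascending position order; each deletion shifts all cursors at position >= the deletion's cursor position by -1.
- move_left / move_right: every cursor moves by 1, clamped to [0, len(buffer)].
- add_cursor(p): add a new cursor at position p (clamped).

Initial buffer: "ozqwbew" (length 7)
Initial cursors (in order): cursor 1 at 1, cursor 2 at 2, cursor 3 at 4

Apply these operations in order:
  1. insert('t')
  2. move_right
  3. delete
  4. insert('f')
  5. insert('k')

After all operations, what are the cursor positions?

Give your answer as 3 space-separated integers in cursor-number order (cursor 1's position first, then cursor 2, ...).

After op 1 (insert('t')): buffer="otztqwtbew" (len 10), cursors c1@2 c2@4 c3@7, authorship .1.2..3...
After op 2 (move_right): buffer="otztqwtbew" (len 10), cursors c1@3 c2@5 c3@8, authorship .1.2..3...
After op 3 (delete): buffer="ottwtew" (len 7), cursors c1@2 c2@3 c3@5, authorship .12.3..
After op 4 (insert('f')): buffer="otftfwtfew" (len 10), cursors c1@3 c2@5 c3@8, authorship .1122.33..
After op 5 (insert('k')): buffer="otfktfkwtfkew" (len 13), cursors c1@4 c2@7 c3@11, authorship .111222.333..

Answer: 4 7 11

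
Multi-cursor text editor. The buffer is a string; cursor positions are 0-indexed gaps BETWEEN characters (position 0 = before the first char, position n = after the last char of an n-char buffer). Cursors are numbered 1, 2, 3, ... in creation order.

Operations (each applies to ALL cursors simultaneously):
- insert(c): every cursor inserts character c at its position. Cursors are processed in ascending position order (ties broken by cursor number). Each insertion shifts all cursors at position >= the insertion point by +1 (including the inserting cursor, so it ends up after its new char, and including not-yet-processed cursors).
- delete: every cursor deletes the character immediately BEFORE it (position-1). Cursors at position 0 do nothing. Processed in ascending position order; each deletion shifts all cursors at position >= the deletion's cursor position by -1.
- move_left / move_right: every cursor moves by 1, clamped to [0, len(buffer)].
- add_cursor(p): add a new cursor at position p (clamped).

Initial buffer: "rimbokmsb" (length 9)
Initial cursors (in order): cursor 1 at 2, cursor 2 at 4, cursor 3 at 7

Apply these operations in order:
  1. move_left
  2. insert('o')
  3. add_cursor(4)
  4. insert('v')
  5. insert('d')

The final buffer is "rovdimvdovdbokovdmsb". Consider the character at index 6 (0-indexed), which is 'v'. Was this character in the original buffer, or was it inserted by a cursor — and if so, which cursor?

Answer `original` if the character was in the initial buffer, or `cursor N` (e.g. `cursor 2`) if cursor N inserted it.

After op 1 (move_left): buffer="rimbokmsb" (len 9), cursors c1@1 c2@3 c3@6, authorship .........
After op 2 (insert('o')): buffer="roimobokomsb" (len 12), cursors c1@2 c2@5 c3@9, authorship .1..2...3...
After op 3 (add_cursor(4)): buffer="roimobokomsb" (len 12), cursors c1@2 c4@4 c2@5 c3@9, authorship .1..2...3...
After op 4 (insert('v')): buffer="rovimvovbokovmsb" (len 16), cursors c1@3 c4@6 c2@8 c3@13, authorship .11..422...33...
After op 5 (insert('d')): buffer="rovdimvdovdbokovdmsb" (len 20), cursors c1@4 c4@8 c2@11 c3@17, authorship .111..44222...333...
Authorship (.=original, N=cursor N): . 1 1 1 . . 4 4 2 2 2 . . . 3 3 3 . . .
Index 6: author = 4

Answer: cursor 4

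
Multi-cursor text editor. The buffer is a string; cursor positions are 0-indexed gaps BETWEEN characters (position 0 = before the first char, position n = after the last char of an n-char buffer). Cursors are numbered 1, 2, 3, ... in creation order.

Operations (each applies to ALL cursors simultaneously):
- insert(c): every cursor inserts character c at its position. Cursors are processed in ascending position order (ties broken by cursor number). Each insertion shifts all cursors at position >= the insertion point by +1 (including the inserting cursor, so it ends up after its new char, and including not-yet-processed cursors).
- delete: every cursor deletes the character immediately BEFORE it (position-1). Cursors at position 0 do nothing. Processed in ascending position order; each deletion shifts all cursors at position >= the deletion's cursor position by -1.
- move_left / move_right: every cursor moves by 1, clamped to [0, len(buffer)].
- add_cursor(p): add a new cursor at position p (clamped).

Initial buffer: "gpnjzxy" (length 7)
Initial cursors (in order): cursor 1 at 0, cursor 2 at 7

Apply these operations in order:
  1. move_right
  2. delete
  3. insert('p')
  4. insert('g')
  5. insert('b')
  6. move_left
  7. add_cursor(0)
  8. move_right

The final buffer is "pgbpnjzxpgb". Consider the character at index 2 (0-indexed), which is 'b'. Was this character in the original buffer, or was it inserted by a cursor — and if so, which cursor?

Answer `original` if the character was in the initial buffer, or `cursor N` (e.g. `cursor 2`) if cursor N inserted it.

After op 1 (move_right): buffer="gpnjzxy" (len 7), cursors c1@1 c2@7, authorship .......
After op 2 (delete): buffer="pnjzx" (len 5), cursors c1@0 c2@5, authorship .....
After op 3 (insert('p')): buffer="ppnjzxp" (len 7), cursors c1@1 c2@7, authorship 1.....2
After op 4 (insert('g')): buffer="pgpnjzxpg" (len 9), cursors c1@2 c2@9, authorship 11.....22
After op 5 (insert('b')): buffer="pgbpnjzxpgb" (len 11), cursors c1@3 c2@11, authorship 111.....222
After op 6 (move_left): buffer="pgbpnjzxpgb" (len 11), cursors c1@2 c2@10, authorship 111.....222
After op 7 (add_cursor(0)): buffer="pgbpnjzxpgb" (len 11), cursors c3@0 c1@2 c2@10, authorship 111.....222
After op 8 (move_right): buffer="pgbpnjzxpgb" (len 11), cursors c3@1 c1@3 c2@11, authorship 111.....222
Authorship (.=original, N=cursor N): 1 1 1 . . . . . 2 2 2
Index 2: author = 1

Answer: cursor 1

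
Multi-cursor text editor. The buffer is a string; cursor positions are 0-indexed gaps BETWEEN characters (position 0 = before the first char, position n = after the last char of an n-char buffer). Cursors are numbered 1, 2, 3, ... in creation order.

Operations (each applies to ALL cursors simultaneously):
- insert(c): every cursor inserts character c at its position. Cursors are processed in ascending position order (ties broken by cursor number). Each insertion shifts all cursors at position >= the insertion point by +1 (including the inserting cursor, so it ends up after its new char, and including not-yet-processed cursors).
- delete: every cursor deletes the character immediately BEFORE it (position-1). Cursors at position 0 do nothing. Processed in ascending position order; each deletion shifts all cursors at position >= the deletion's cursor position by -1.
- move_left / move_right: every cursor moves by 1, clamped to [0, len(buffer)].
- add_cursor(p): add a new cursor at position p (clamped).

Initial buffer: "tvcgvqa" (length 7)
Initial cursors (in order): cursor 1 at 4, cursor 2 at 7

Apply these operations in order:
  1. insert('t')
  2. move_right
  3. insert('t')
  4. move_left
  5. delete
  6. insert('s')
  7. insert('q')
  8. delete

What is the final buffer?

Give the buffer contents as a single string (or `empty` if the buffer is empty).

After op 1 (insert('t')): buffer="tvcgtvqat" (len 9), cursors c1@5 c2@9, authorship ....1...2
After op 2 (move_right): buffer="tvcgtvqat" (len 9), cursors c1@6 c2@9, authorship ....1...2
After op 3 (insert('t')): buffer="tvcgtvtqatt" (len 11), cursors c1@7 c2@11, authorship ....1.1..22
After op 4 (move_left): buffer="tvcgtvtqatt" (len 11), cursors c1@6 c2@10, authorship ....1.1..22
After op 5 (delete): buffer="tvcgttqat" (len 9), cursors c1@5 c2@8, authorship ....11..2
After op 6 (insert('s')): buffer="tvcgtstqast" (len 11), cursors c1@6 c2@10, authorship ....111..22
After op 7 (insert('q')): buffer="tvcgtsqtqasqt" (len 13), cursors c1@7 c2@12, authorship ....1111..222
After op 8 (delete): buffer="tvcgtstqast" (len 11), cursors c1@6 c2@10, authorship ....111..22

Answer: tvcgtstqast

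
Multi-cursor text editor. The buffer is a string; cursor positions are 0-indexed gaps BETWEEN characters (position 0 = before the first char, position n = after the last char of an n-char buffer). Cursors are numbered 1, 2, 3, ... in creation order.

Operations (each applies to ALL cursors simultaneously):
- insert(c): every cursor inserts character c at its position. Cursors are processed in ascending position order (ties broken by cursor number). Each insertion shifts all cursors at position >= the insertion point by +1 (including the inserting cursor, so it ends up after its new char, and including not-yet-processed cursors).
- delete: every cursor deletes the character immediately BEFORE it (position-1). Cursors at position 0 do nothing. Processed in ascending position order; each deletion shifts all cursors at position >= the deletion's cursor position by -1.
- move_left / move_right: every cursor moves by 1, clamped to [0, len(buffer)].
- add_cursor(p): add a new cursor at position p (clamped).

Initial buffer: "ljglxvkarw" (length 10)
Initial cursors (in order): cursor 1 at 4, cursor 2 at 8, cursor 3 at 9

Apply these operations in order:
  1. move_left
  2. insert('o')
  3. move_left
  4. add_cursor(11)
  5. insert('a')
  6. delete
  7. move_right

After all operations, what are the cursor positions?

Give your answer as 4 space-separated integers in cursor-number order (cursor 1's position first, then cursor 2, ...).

Answer: 4 9 11 12

Derivation:
After op 1 (move_left): buffer="ljglxvkarw" (len 10), cursors c1@3 c2@7 c3@8, authorship ..........
After op 2 (insert('o')): buffer="ljgolxvkoaorw" (len 13), cursors c1@4 c2@9 c3@11, authorship ...1....2.3..
After op 3 (move_left): buffer="ljgolxvkoaorw" (len 13), cursors c1@3 c2@8 c3@10, authorship ...1....2.3..
After op 4 (add_cursor(11)): buffer="ljgolxvkoaorw" (len 13), cursors c1@3 c2@8 c3@10 c4@11, authorship ...1....2.3..
After op 5 (insert('a')): buffer="ljgaolxvkaoaaoarw" (len 17), cursors c1@4 c2@10 c3@13 c4@15, authorship ...11....22.334..
After op 6 (delete): buffer="ljgolxvkoaorw" (len 13), cursors c1@3 c2@8 c3@10 c4@11, authorship ...1....2.3..
After op 7 (move_right): buffer="ljgolxvkoaorw" (len 13), cursors c1@4 c2@9 c3@11 c4@12, authorship ...1....2.3..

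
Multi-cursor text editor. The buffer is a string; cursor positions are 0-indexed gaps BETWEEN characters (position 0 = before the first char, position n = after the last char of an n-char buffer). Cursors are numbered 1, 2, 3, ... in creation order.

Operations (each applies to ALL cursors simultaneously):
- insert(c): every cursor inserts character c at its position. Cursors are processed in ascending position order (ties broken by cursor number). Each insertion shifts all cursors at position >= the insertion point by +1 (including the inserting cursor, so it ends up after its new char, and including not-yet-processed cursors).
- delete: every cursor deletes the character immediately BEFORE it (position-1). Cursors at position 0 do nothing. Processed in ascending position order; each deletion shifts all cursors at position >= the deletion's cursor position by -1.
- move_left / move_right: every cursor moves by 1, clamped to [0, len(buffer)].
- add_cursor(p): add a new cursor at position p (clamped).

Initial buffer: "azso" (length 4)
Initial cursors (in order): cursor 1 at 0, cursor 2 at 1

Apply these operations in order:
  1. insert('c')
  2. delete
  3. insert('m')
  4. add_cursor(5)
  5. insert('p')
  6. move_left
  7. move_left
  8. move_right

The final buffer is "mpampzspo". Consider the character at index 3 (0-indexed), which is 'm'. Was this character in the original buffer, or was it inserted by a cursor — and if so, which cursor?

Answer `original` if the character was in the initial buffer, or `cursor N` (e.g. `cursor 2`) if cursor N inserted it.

After op 1 (insert('c')): buffer="caczso" (len 6), cursors c1@1 c2@3, authorship 1.2...
After op 2 (delete): buffer="azso" (len 4), cursors c1@0 c2@1, authorship ....
After op 3 (insert('m')): buffer="mamzso" (len 6), cursors c1@1 c2@3, authorship 1.2...
After op 4 (add_cursor(5)): buffer="mamzso" (len 6), cursors c1@1 c2@3 c3@5, authorship 1.2...
After op 5 (insert('p')): buffer="mpampzspo" (len 9), cursors c1@2 c2@5 c3@8, authorship 11.22..3.
After op 6 (move_left): buffer="mpampzspo" (len 9), cursors c1@1 c2@4 c3@7, authorship 11.22..3.
After op 7 (move_left): buffer="mpampzspo" (len 9), cursors c1@0 c2@3 c3@6, authorship 11.22..3.
After op 8 (move_right): buffer="mpampzspo" (len 9), cursors c1@1 c2@4 c3@7, authorship 11.22..3.
Authorship (.=original, N=cursor N): 1 1 . 2 2 . . 3 .
Index 3: author = 2

Answer: cursor 2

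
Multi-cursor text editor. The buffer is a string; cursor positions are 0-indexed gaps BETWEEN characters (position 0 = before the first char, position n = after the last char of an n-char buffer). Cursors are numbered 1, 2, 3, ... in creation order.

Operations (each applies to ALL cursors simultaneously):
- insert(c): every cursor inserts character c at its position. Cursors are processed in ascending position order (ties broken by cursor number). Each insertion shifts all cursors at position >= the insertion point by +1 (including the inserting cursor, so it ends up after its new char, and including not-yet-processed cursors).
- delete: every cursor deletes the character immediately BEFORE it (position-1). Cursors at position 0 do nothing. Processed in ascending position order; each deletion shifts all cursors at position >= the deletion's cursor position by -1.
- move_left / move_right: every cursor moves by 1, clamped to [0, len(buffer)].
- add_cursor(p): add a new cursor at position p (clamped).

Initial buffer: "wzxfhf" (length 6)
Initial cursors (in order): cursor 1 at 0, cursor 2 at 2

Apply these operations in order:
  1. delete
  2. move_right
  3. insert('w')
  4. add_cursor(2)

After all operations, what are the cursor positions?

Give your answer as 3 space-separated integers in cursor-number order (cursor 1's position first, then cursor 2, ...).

Answer: 2 4 2

Derivation:
After op 1 (delete): buffer="wxfhf" (len 5), cursors c1@0 c2@1, authorship .....
After op 2 (move_right): buffer="wxfhf" (len 5), cursors c1@1 c2@2, authorship .....
After op 3 (insert('w')): buffer="wwxwfhf" (len 7), cursors c1@2 c2@4, authorship .1.2...
After op 4 (add_cursor(2)): buffer="wwxwfhf" (len 7), cursors c1@2 c3@2 c2@4, authorship .1.2...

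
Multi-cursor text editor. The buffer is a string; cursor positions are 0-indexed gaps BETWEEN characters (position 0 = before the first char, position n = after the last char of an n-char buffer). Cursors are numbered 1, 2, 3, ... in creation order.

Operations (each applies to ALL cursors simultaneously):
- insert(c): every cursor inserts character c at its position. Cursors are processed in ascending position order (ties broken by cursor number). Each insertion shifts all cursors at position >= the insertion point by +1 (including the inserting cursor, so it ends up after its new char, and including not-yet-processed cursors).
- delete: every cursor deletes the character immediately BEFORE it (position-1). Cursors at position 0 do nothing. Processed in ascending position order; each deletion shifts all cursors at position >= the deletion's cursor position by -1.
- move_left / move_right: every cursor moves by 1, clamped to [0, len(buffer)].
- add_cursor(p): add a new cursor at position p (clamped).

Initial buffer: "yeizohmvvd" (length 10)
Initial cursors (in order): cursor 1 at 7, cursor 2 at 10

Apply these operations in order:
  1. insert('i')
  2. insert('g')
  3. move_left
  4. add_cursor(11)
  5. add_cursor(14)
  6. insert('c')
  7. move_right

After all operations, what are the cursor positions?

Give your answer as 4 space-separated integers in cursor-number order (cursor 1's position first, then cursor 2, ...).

Answer: 10 17 14 18

Derivation:
After op 1 (insert('i')): buffer="yeizohmivvdi" (len 12), cursors c1@8 c2@12, authorship .......1...2
After op 2 (insert('g')): buffer="yeizohmigvvdig" (len 14), cursors c1@9 c2@14, authorship .......11...22
After op 3 (move_left): buffer="yeizohmigvvdig" (len 14), cursors c1@8 c2@13, authorship .......11...22
After op 4 (add_cursor(11)): buffer="yeizohmigvvdig" (len 14), cursors c1@8 c3@11 c2@13, authorship .......11...22
After op 5 (add_cursor(14)): buffer="yeizohmigvvdig" (len 14), cursors c1@8 c3@11 c2@13 c4@14, authorship .......11...22
After op 6 (insert('c')): buffer="yeizohmicgvvcdicgc" (len 18), cursors c1@9 c3@13 c2@16 c4@18, authorship .......111..3.2224
After op 7 (move_right): buffer="yeizohmicgvvcdicgc" (len 18), cursors c1@10 c3@14 c2@17 c4@18, authorship .......111..3.2224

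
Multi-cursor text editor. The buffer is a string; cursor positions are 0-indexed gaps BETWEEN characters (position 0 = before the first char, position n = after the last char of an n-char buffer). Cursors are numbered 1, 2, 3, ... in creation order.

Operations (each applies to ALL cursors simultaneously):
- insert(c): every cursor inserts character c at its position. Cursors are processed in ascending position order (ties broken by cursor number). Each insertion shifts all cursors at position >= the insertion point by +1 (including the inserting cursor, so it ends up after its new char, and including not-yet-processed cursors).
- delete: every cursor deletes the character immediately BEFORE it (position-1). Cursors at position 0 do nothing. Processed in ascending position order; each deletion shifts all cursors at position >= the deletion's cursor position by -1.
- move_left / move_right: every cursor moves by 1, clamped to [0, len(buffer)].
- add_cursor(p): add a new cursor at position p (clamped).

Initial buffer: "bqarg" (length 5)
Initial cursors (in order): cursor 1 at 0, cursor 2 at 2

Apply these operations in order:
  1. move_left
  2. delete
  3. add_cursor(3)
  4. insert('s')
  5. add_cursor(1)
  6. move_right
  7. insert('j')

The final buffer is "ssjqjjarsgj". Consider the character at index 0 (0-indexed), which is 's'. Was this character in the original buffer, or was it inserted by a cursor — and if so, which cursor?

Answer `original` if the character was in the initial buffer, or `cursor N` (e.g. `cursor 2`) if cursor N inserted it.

After op 1 (move_left): buffer="bqarg" (len 5), cursors c1@0 c2@1, authorship .....
After op 2 (delete): buffer="qarg" (len 4), cursors c1@0 c2@0, authorship ....
After op 3 (add_cursor(3)): buffer="qarg" (len 4), cursors c1@0 c2@0 c3@3, authorship ....
After op 4 (insert('s')): buffer="ssqarsg" (len 7), cursors c1@2 c2@2 c3@6, authorship 12...3.
After op 5 (add_cursor(1)): buffer="ssqarsg" (len 7), cursors c4@1 c1@2 c2@2 c3@6, authorship 12...3.
After op 6 (move_right): buffer="ssqarsg" (len 7), cursors c4@2 c1@3 c2@3 c3@7, authorship 12...3.
After op 7 (insert('j')): buffer="ssjqjjarsgj" (len 11), cursors c4@3 c1@6 c2@6 c3@11, authorship 124.12..3.3
Authorship (.=original, N=cursor N): 1 2 4 . 1 2 . . 3 . 3
Index 0: author = 1

Answer: cursor 1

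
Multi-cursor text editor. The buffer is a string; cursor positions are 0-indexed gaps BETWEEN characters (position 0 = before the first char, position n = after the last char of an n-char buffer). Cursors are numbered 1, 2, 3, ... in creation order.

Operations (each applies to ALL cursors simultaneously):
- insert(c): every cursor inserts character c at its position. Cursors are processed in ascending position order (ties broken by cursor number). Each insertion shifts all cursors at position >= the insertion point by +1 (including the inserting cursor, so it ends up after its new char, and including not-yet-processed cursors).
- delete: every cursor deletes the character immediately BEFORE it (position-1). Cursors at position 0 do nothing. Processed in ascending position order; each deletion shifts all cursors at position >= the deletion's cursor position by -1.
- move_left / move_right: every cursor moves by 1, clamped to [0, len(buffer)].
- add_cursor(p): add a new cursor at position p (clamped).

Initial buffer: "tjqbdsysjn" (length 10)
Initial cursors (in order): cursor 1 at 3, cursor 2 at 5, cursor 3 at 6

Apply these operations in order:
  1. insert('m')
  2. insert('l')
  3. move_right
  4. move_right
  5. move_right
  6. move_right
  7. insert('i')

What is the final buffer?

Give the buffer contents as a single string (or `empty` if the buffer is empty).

Answer: tjqmlbdmlismlyisjni

Derivation:
After op 1 (insert('m')): buffer="tjqmbdmsmysjn" (len 13), cursors c1@4 c2@7 c3@9, authorship ...1..2.3....
After op 2 (insert('l')): buffer="tjqmlbdmlsmlysjn" (len 16), cursors c1@5 c2@9 c3@12, authorship ...11..22.33....
After op 3 (move_right): buffer="tjqmlbdmlsmlysjn" (len 16), cursors c1@6 c2@10 c3@13, authorship ...11..22.33....
After op 4 (move_right): buffer="tjqmlbdmlsmlysjn" (len 16), cursors c1@7 c2@11 c3@14, authorship ...11..22.33....
After op 5 (move_right): buffer="tjqmlbdmlsmlysjn" (len 16), cursors c1@8 c2@12 c3@15, authorship ...11..22.33....
After op 6 (move_right): buffer="tjqmlbdmlsmlysjn" (len 16), cursors c1@9 c2@13 c3@16, authorship ...11..22.33....
After op 7 (insert('i')): buffer="tjqmlbdmlismlyisjni" (len 19), cursors c1@10 c2@15 c3@19, authorship ...11..221.33.2...3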